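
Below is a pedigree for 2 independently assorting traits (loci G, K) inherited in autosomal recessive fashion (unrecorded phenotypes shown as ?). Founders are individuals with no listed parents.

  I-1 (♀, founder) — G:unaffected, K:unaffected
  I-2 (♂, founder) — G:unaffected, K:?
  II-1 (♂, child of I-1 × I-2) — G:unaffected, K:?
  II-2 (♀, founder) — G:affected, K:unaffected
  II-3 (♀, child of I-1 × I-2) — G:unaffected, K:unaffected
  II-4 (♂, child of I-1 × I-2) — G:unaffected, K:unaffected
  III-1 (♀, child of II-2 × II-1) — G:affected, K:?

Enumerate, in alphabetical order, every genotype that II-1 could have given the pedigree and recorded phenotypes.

G/I-1 un ·: GG|Gg
G/I-2 un ·: GG|Gg
G/II-1 un I-1×I-2: Gg
G/II-2 aff ·: gg
G/II-3 un I-1×I-2: GG|Gg
G/II-4 un I-1×I-2: GG|Gg
G/III-1 aff II-2×II-1: gg
⇒ G over [I-1,I-2,II-1,II-2,II-3,II-4,III-1]: 12 consistent
K/I-1 un ·: KK|Kk
K/I-2 ? ·: KK|Kk|kk
K/II-1 ? I-1×I-2: KK|Kk|kk
K/II-2 un ·: KK|Kk
K/II-3 un I-1×I-2: KK|Kk
K/II-4 un I-1×I-2: KK|Kk
K/III-1 ? II-2×II-1: KK|Kk|kk
⇒ K over [I-1,I-2,II-1,II-2,II-3,II-4,III-1]: 124 consistent

II-1 ∈ {Gg KK, Gg Kk, Gg kk}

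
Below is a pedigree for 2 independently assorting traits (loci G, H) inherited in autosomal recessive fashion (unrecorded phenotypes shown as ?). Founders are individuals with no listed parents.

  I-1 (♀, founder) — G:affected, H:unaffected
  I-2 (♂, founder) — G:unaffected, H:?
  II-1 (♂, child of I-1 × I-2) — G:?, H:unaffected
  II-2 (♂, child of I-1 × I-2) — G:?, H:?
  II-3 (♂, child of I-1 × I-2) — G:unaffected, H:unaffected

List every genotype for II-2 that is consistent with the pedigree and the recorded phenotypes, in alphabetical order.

II-2 ∈ {Gg HH, Gg Hh, Gg hh, gg HH, gg Hh, gg hh}

G/I-1 aff ·: gg
G/I-2 un ·: GG|Gg
G/II-1 ? I-1×I-2: Gg|gg
G/II-2 ? I-1×I-2: Gg|gg
G/II-3 un I-1×I-2: Gg
⇒ G over [I-1,I-2,II-1,II-2,II-3]: 5 consistent
H/I-1 un ·: HH|Hh
H/I-2 ? ·: HH|Hh|hh
H/II-1 un I-1×I-2: HH|Hh
H/II-2 ? I-1×I-2: HH|Hh|hh
H/II-3 un I-1×I-2: HH|Hh
⇒ H over [I-1,I-2,II-1,II-2,II-3]: 32 consistent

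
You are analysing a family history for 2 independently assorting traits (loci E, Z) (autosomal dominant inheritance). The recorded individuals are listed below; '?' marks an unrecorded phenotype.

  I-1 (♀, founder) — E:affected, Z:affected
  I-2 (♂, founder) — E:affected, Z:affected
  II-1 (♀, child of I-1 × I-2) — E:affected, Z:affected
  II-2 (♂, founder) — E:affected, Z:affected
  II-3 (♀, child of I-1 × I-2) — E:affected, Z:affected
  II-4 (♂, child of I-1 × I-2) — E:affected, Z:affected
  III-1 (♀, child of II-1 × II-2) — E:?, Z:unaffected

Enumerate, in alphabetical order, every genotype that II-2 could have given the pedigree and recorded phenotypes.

II-2 ∈ {EE Zz, Ee Zz}

E/I-1 aff ·: Ee|EE
E/I-2 aff ·: Ee|EE
E/II-1 aff I-1×I-2: Ee|EE
E/II-2 aff ·: Ee|EE
E/II-3 aff I-1×I-2: Ee|EE
E/II-4 aff I-1×I-2: Ee|EE
E/III-1 ? II-1×II-2: ee|Ee|EE
⇒ E over [I-1,I-2,II-1,II-2,II-3,II-4,III-1]: 99 consistent
Z/I-1 aff ·: Zz|ZZ
Z/I-2 aff ·: Zz|ZZ
Z/II-1 aff I-1×I-2: Zz
Z/II-2 aff ·: Zz
Z/II-3 aff I-1×I-2: Zz|ZZ
Z/II-4 aff I-1×I-2: Zz|ZZ
Z/III-1 un II-1×II-2: zz
⇒ Z over [I-1,I-2,II-1,II-2,II-3,II-4,III-1]: 12 consistent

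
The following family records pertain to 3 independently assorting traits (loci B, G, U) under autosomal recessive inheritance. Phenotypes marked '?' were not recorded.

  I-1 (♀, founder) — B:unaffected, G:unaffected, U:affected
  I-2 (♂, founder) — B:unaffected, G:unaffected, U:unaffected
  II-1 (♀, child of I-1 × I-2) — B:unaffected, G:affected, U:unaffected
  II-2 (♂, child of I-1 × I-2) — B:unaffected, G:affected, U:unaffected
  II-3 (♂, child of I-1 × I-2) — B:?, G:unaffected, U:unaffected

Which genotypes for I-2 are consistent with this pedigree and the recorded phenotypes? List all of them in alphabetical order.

B/I-1 un ·: BB|Bb
B/I-2 un ·: BB|Bb
B/II-1 un I-1×I-2: BB|Bb
B/II-2 un I-1×I-2: BB|Bb
B/II-3 ? I-1×I-2: BB|Bb|bb
⇒ B over [I-1,I-2,II-1,II-2,II-3]: 29 consistent
G/I-1 un ·: Gg
G/I-2 un ·: Gg
G/II-1 aff I-1×I-2: gg
G/II-2 aff I-1×I-2: gg
G/II-3 un I-1×I-2: GG|Gg
⇒ G over [I-1,I-2,II-1,II-2,II-3]: 2 consistent
U/I-1 aff ·: uu
U/I-2 un ·: UU|Uu
U/II-1 un I-1×I-2: Uu
U/II-2 un I-1×I-2: Uu
U/II-3 un I-1×I-2: Uu
⇒ U over [I-1,I-2,II-1,II-2,II-3]: 2 consistent

I-2 ∈ {BB Gg UU, BB Gg Uu, Bb Gg UU, Bb Gg Uu}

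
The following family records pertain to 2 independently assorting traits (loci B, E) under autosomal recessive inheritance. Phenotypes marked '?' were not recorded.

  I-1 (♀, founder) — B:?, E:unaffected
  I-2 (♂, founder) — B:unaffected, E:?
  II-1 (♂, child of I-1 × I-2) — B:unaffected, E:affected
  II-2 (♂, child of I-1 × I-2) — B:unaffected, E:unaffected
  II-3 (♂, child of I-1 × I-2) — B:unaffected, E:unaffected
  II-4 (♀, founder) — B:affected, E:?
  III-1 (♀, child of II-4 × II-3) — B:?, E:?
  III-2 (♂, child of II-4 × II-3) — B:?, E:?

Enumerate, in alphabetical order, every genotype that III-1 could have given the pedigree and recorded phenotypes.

III-1 ∈ {Bb EE, Bb Ee, Bb ee, bb EE, bb Ee, bb ee}

B/I-1 ? ·: BB|Bb|bb
B/I-2 un ·: BB|Bb
B/II-1 un I-1×I-2: BB|Bb
B/II-2 un I-1×I-2: BB|Bb
B/II-3 un I-1×I-2: BB|Bb
B/II-4 aff ·: bb
B/III-1 ? II-4×II-3: Bb|bb
B/III-2 ? II-4×II-3: Bb|bb
⇒ B over [I-1,I-2,II-1,II-2,II-3,II-4,III-1,III-2]: 69 consistent
E/I-1 un ·: Ee
E/I-2 ? ·: Ee|ee
E/II-1 aff I-1×I-2: ee
E/II-2 un I-1×I-2: EE|Ee
E/II-3 un I-1×I-2: EE|Ee
E/II-4 ? ·: EE|Ee|ee
E/III-1 ? II-4×II-3: EE|Ee|ee
E/III-2 ? II-4×II-3: EE|Ee|ee
⇒ E over [I-1,I-2,II-1,II-2,II-3,II-4,III-1,III-2]: 63 consistent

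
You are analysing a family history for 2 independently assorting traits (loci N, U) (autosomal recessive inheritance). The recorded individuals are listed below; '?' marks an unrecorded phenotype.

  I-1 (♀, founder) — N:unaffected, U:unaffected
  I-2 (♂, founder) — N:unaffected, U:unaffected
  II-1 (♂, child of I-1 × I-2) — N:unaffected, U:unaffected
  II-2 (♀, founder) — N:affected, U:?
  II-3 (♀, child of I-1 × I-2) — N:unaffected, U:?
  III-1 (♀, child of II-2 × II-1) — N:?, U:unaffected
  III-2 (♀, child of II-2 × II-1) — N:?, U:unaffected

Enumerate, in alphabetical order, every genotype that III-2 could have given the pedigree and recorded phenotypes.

III-2 ∈ {Nn UU, Nn Uu, nn UU, nn Uu}

N/I-1 un ·: NN|Nn
N/I-2 un ·: NN|Nn
N/II-1 un I-1×I-2: NN|Nn
N/II-2 aff ·: nn
N/II-3 un I-1×I-2: NN|Nn
N/III-1 ? II-2×II-1: Nn|nn
N/III-2 ? II-2×II-1: Nn|nn
⇒ N over [I-1,I-2,II-1,II-2,II-3,III-1,III-2]: 31 consistent
U/I-1 un ·: UU|Uu
U/I-2 un ·: UU|Uu
U/II-1 un I-1×I-2: UU|Uu
U/II-2 ? ·: UU|Uu|uu
U/II-3 ? I-1×I-2: UU|Uu|uu
U/III-1 un II-2×II-1: UU|Uu
U/III-2 un II-2×II-1: UU|Uu
⇒ U over [I-1,I-2,II-1,II-2,II-3,III-1,III-2]: 111 consistent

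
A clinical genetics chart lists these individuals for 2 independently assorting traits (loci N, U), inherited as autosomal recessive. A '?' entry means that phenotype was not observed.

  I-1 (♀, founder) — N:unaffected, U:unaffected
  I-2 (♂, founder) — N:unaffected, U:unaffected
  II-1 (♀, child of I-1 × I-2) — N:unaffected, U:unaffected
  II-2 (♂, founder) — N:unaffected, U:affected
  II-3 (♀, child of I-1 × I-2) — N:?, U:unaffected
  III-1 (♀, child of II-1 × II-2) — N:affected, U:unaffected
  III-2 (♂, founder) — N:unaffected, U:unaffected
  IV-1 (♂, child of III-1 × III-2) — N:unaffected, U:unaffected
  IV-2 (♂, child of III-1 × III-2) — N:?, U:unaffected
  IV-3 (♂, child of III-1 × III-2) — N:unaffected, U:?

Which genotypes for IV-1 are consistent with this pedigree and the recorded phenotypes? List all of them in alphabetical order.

IV-1 ∈ {Nn UU, Nn Uu}

N/I-1 un ·: NN|Nn
N/I-2 un ·: NN|Nn
N/II-1 un I-1×I-2: Nn
N/II-2 un ·: Nn
N/II-3 ? I-1×I-2: NN|Nn|nn
N/III-1 aff II-1×II-2: nn
N/III-2 un ·: NN|Nn
N/IV-1 un III-1×III-2: Nn
N/IV-2 ? III-1×III-2: Nn|nn
N/IV-3 un III-1×III-2: Nn
⇒ N over [I-1,I-2,II-1,II-2,II-3,III-1,III-2,IV-1,IV-2,IV-3]: 21 consistent
U/I-1 un ·: UU|Uu
U/I-2 un ·: UU|Uu
U/II-1 un I-1×I-2: UU|Uu
U/II-2 aff ·: uu
U/II-3 un I-1×I-2: UU|Uu
U/III-1 un II-1×II-2: Uu
U/III-2 un ·: UU|Uu
U/IV-1 un III-1×III-2: UU|Uu
U/IV-2 un III-1×III-2: UU|Uu
U/IV-3 ? III-1×III-2: UU|Uu|uu
⇒ U over [I-1,I-2,II-1,II-2,II-3,III-1,III-2,IV-1,IV-2,IV-3]: 260 consistent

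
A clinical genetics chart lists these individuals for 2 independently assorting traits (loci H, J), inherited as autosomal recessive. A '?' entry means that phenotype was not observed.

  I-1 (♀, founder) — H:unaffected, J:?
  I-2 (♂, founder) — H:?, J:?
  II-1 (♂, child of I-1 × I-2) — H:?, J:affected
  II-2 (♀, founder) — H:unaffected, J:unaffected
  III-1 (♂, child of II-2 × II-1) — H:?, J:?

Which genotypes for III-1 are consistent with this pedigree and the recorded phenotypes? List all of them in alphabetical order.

H/I-1 un ·: HH|Hh
H/I-2 ? ·: HH|Hh|hh
H/II-1 ? I-1×I-2: HH|Hh|hh
H/II-2 un ·: HH|Hh
H/III-1 ? II-2×II-1: HH|Hh|hh
⇒ H over [I-1,I-2,II-1,II-2,III-1]: 43 consistent
J/I-1 ? ·: Jj|jj
J/I-2 ? ·: Jj|jj
J/II-1 aff I-1×I-2: jj
J/II-2 un ·: JJ|Jj
J/III-1 ? II-2×II-1: Jj|jj
⇒ J over [I-1,I-2,II-1,II-2,III-1]: 12 consistent

III-1 ∈ {HH Jj, HH jj, Hh Jj, Hh jj, hh Jj, hh jj}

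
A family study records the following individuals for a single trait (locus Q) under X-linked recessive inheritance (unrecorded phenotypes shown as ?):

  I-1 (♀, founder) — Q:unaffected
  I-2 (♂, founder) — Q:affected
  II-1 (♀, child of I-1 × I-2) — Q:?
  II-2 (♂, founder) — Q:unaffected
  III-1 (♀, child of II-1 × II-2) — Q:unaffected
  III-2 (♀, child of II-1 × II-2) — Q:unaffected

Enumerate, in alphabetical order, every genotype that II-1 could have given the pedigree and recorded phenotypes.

Q/I-1 un ·: X^QX^Q|X^QX^q
Q/I-2 aff ·: X^qY
Q/II-1 ? I-1×I-2: X^QX^q|X^qX^q
Q/II-2 un ·: X^QY
Q/III-1 un II-1×II-2: X^QX^Q|X^QX^q
Q/III-2 un II-1×II-2: X^QX^Q|X^QX^q
⇒ Q over [I-1,I-2,II-1,II-2,III-1,III-2]: 9 consistent

II-1 ∈ {X^QX^q, X^qX^q}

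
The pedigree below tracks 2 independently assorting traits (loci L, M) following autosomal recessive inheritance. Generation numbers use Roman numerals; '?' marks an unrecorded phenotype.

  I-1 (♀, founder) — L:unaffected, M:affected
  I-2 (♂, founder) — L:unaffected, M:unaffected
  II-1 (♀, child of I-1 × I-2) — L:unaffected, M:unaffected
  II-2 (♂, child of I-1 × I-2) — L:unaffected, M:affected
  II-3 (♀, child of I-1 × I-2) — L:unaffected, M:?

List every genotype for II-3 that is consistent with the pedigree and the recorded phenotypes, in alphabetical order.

L/I-1 un ·: LL|Ll
L/I-2 un ·: LL|Ll
L/II-1 un I-1×I-2: LL|Ll
L/II-2 un I-1×I-2: LL|Ll
L/II-3 un I-1×I-2: LL|Ll
⇒ L over [I-1,I-2,II-1,II-2,II-3]: 25 consistent
M/I-1 aff ·: mm
M/I-2 un ·: Mm
M/II-1 un I-1×I-2: Mm
M/II-2 aff I-1×I-2: mm
M/II-3 ? I-1×I-2: Mm|mm
⇒ M over [I-1,I-2,II-1,II-2,II-3]: 2 consistent

II-3 ∈ {LL Mm, LL mm, Ll Mm, Ll mm}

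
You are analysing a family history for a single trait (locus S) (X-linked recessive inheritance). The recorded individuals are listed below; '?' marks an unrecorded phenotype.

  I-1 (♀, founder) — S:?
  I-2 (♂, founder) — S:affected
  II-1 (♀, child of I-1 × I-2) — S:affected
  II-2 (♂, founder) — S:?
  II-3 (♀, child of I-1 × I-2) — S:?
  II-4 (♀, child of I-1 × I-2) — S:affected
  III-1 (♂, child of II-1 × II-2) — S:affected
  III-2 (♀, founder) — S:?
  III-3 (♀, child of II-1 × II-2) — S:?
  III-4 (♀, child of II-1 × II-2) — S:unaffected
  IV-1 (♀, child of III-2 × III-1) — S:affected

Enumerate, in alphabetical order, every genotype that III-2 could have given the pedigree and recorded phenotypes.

III-2 ∈ {X^SX^s, X^sX^s}

S/I-1 ? ·: X^SX^s|X^sX^s
S/I-2 aff ·: X^sY
S/II-1 aff I-1×I-2: X^sX^s
S/II-2 ? ·: X^SY
S/II-3 ? I-1×I-2: X^SX^s|X^sX^s
S/II-4 aff I-1×I-2: X^sX^s
S/III-1 aff II-1×II-2: X^sY
S/III-2 ? ·: X^SX^s|X^sX^s
S/III-3 ? II-1×II-2: X^SX^s
S/III-4 un II-1×II-2: X^SX^s
S/IV-1 aff III-2×III-1: X^sX^s
⇒ S over [I-1,I-2,II-1,II-2,II-3,II-4,III-1,III-2,III-3,III-4,IV-1]: 6 consistent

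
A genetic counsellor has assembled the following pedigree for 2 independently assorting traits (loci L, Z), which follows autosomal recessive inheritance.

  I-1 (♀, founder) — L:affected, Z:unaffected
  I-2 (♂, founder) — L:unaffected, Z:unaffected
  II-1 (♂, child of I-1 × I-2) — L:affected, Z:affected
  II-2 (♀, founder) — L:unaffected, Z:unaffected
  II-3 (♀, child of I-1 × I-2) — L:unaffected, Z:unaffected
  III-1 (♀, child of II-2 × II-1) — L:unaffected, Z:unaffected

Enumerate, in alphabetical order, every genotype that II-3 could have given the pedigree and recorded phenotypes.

L/I-1 aff ·: ll
L/I-2 un ·: Ll
L/II-1 aff I-1×I-2: ll
L/II-2 un ·: LL|Ll
L/II-3 un I-1×I-2: Ll
L/III-1 un II-2×II-1: Ll
⇒ L over [I-1,I-2,II-1,II-2,II-3,III-1]: 2 consistent
Z/I-1 un ·: Zz
Z/I-2 un ·: Zz
Z/II-1 aff I-1×I-2: zz
Z/II-2 un ·: ZZ|Zz
Z/II-3 un I-1×I-2: ZZ|Zz
Z/III-1 un II-2×II-1: Zz
⇒ Z over [I-1,I-2,II-1,II-2,II-3,III-1]: 4 consistent

II-3 ∈ {Ll ZZ, Ll Zz}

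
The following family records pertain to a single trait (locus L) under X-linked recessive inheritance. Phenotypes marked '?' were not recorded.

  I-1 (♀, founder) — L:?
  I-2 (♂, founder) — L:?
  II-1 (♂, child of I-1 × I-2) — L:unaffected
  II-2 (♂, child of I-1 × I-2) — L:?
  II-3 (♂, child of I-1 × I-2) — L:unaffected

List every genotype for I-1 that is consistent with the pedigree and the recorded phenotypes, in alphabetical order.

I-1 ∈ {X^LX^L, X^LX^l}

L/I-1 ? ·: X^LX^L|X^LX^l
L/I-2 ? ·: X^LY|X^lY
L/II-1 un I-1×I-2: X^LY
L/II-2 ? I-1×I-2: X^LY|X^lY
L/II-3 un I-1×I-2: X^LY
⇒ L over [I-1,I-2,II-1,II-2,II-3]: 6 consistent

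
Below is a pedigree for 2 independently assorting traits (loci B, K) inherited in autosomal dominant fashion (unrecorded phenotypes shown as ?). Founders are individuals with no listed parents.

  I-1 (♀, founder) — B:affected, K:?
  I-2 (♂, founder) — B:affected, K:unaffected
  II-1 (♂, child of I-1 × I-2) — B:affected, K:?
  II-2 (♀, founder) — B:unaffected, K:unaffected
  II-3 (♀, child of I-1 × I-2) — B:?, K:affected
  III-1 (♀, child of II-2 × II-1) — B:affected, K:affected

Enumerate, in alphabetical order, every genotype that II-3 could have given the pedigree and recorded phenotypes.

II-3 ∈ {BB Kk, Bb Kk, bb Kk}

B/I-1 aff ·: Bb|BB
B/I-2 aff ·: Bb|BB
B/II-1 aff I-1×I-2: Bb|BB
B/II-2 un ·: bb
B/II-3 ? I-1×I-2: bb|Bb|BB
B/III-1 aff II-2×II-1: Bb
⇒ B over [I-1,I-2,II-1,II-2,II-3,III-1]: 15 consistent
K/I-1 ? ·: Kk|KK
K/I-2 un ·: kk
K/II-1 ? I-1×I-2: Kk
K/II-2 un ·: kk
K/II-3 aff I-1×I-2: Kk
K/III-1 aff II-2×II-1: Kk
⇒ K over [I-1,I-2,II-1,II-2,II-3,III-1]: 2 consistent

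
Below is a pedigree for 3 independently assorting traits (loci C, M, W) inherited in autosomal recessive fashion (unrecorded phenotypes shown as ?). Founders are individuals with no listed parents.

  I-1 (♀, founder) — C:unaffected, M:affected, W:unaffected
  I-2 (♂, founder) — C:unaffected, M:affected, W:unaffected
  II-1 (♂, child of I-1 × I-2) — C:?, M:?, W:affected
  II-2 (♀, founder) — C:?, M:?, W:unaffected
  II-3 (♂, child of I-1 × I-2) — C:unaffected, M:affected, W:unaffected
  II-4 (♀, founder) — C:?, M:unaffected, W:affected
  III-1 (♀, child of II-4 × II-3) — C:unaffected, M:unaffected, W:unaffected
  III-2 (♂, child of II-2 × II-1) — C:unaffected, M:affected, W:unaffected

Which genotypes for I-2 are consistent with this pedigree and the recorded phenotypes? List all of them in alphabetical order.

I-2 ∈ {CC mm Ww, Cc mm Ww}

C/I-1 un ·: CC|Cc
C/I-2 un ·: CC|Cc
C/II-1 ? I-1×I-2: CC|Cc|cc
C/II-2 ? ·: CC|Cc|cc
C/II-3 un I-1×I-2: CC|Cc
C/II-4 ? ·: CC|Cc|cc
C/III-1 un II-4×II-3: CC|Cc
C/III-2 un II-2×II-1: CC|Cc
⇒ C over [I-1,I-2,II-1,II-2,II-3,II-4,III-1,III-2]: 277 consistent
M/I-1 aff ·: mm
M/I-2 aff ·: mm
M/II-1 ? I-1×I-2: mm
M/II-2 ? ·: Mm|mm
M/II-3 aff I-1×I-2: mm
M/II-4 un ·: MM|Mm
M/III-1 un II-4×II-3: Mm
M/III-2 aff II-2×II-1: mm
⇒ M over [I-1,I-2,II-1,II-2,II-3,II-4,III-1,III-2]: 4 consistent
W/I-1 un ·: Ww
W/I-2 un ·: Ww
W/II-1 aff I-1×I-2: ww
W/II-2 un ·: WW|Ww
W/II-3 un I-1×I-2: WW|Ww
W/II-4 aff ·: ww
W/III-1 un II-4×II-3: Ww
W/III-2 un II-2×II-1: Ww
⇒ W over [I-1,I-2,II-1,II-2,II-3,II-4,III-1,III-2]: 4 consistent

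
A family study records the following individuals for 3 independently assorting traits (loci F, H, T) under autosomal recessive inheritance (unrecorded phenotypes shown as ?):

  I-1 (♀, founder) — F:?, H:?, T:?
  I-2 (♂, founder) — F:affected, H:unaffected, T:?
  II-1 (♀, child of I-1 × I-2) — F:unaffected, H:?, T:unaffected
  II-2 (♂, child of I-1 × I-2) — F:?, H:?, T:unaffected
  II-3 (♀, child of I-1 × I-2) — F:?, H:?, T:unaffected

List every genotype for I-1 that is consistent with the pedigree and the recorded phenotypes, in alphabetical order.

F/I-1 ? ·: FF|Ff
F/I-2 aff ·: ff
F/II-1 un I-1×I-2: Ff
F/II-2 ? I-1×I-2: Ff|ff
F/II-3 ? I-1×I-2: Ff|ff
⇒ F over [I-1,I-2,II-1,II-2,II-3]: 5 consistent
H/I-1 ? ·: HH|Hh|hh
H/I-2 un ·: HH|Hh
H/II-1 ? I-1×I-2: HH|Hh|hh
H/II-2 ? I-1×I-2: HH|Hh|hh
H/II-3 ? I-1×I-2: HH|Hh|hh
⇒ H over [I-1,I-2,II-1,II-2,II-3]: 53 consistent
T/I-1 ? ·: TT|Tt|tt
T/I-2 ? ·: TT|Tt|tt
T/II-1 un I-1×I-2: TT|Tt
T/II-2 un I-1×I-2: TT|Tt
T/II-3 un I-1×I-2: TT|Tt
⇒ T over [I-1,I-2,II-1,II-2,II-3]: 29 consistent

I-1 ∈ {FF HH TT, FF HH Tt, FF HH tt, FF Hh TT, FF Hh Tt, FF Hh tt, FF hh TT, FF hh Tt, FF hh tt, Ff HH TT, Ff HH Tt, Ff HH tt, Ff Hh TT, Ff Hh Tt, Ff Hh tt, Ff hh TT, Ff hh Tt, Ff hh tt}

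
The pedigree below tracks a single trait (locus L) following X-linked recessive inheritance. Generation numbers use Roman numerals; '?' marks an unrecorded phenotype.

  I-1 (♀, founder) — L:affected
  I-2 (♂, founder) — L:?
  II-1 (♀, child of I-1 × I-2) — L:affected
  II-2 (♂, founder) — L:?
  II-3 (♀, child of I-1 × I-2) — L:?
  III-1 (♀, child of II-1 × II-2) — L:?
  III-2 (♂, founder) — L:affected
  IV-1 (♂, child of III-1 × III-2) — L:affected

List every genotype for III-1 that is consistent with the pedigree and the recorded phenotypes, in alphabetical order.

III-1 ∈ {X^LX^l, X^lX^l}

L/I-1 aff ·: X^lX^l
L/I-2 ? ·: X^lY
L/II-1 aff I-1×I-2: X^lX^l
L/II-2 ? ·: X^LY|X^lY
L/II-3 ? I-1×I-2: X^lX^l
L/III-1 ? II-1×II-2: X^LX^l|X^lX^l
L/III-2 aff ·: X^lY
L/IV-1 aff III-1×III-2: X^lY
⇒ L over [I-1,I-2,II-1,II-2,II-3,III-1,III-2,IV-1]: 2 consistent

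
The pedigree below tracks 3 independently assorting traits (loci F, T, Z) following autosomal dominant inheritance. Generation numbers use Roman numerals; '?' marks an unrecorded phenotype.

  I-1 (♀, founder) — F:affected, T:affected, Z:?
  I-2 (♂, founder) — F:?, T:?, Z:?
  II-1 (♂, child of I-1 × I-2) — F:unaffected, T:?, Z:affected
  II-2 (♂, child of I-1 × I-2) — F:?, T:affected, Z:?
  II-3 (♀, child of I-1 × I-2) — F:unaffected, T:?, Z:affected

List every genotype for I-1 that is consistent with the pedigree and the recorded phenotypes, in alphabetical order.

I-1 ∈ {Ff TT ZZ, Ff TT Zz, Ff TT zz, Ff Tt ZZ, Ff Tt Zz, Ff Tt zz}

F/I-1 aff ·: Ff
F/I-2 ? ·: ff|Ff
F/II-1 un I-1×I-2: ff
F/II-2 ? I-1×I-2: ff|Ff|FF
F/II-3 un I-1×I-2: ff
⇒ F over [I-1,I-2,II-1,II-2,II-3]: 5 consistent
T/I-1 aff ·: Tt|TT
T/I-2 ? ·: tt|Tt|TT
T/II-1 ? I-1×I-2: tt|Tt|TT
T/II-2 aff I-1×I-2: Tt|TT
T/II-3 ? I-1×I-2: tt|Tt|TT
⇒ T over [I-1,I-2,II-1,II-2,II-3]: 40 consistent
Z/I-1 ? ·: zz|Zz|ZZ
Z/I-2 ? ·: zz|Zz|ZZ
Z/II-1 aff I-1×I-2: Zz|ZZ
Z/II-2 ? I-1×I-2: zz|Zz|ZZ
Z/II-3 aff I-1×I-2: Zz|ZZ
⇒ Z over [I-1,I-2,II-1,II-2,II-3]: 35 consistent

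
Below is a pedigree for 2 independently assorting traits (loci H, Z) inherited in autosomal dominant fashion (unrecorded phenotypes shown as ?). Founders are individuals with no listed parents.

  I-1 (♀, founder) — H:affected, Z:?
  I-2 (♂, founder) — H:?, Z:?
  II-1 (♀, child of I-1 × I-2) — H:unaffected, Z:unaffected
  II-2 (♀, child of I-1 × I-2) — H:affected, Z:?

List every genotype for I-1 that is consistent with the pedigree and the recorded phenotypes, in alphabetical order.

H/I-1 aff ·: Hh
H/I-2 ? ·: hh|Hh
H/II-1 un I-1×I-2: hh
H/II-2 aff I-1×I-2: Hh|HH
⇒ H over [I-1,I-2,II-1,II-2]: 3 consistent
Z/I-1 ? ·: zz|Zz
Z/I-2 ? ·: zz|Zz
Z/II-1 un I-1×I-2: zz
Z/II-2 ? I-1×I-2: zz|Zz|ZZ
⇒ Z over [I-1,I-2,II-1,II-2]: 8 consistent

I-1 ∈ {Hh Zz, Hh zz}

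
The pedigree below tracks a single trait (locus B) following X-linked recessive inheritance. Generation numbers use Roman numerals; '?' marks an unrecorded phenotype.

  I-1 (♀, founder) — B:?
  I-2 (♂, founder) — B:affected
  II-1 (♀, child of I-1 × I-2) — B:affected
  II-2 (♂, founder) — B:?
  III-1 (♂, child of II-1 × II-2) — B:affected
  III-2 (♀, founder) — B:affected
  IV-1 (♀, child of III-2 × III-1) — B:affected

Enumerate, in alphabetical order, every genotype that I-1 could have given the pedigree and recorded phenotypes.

B/I-1 ? ·: X^BX^b|X^bX^b
B/I-2 aff ·: X^bY
B/II-1 aff I-1×I-2: X^bX^b
B/II-2 ? ·: X^BY|X^bY
B/III-1 aff II-1×II-2: X^bY
B/III-2 aff ·: X^bX^b
B/IV-1 aff III-2×III-1: X^bX^b
⇒ B over [I-1,I-2,II-1,II-2,III-1,III-2,IV-1]: 4 consistent

I-1 ∈ {X^BX^b, X^bX^b}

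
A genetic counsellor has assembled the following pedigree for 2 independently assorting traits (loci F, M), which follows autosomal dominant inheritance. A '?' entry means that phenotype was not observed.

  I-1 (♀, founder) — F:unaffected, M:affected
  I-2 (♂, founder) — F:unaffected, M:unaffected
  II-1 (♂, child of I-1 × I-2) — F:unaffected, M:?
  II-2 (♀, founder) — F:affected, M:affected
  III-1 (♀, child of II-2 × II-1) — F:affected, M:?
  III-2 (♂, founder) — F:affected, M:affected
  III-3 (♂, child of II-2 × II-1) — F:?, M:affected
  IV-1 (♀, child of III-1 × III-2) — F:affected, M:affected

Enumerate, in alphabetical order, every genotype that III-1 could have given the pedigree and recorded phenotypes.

III-1 ∈ {Ff MM, Ff Mm, Ff mm}

F/I-1 un ·: ff
F/I-2 un ·: ff
F/II-1 un I-1×I-2: ff
F/II-2 aff ·: Ff|FF
F/III-1 aff II-2×II-1: Ff
F/III-2 aff ·: Ff|FF
F/III-3 ? II-2×II-1: ff|Ff
F/IV-1 aff III-1×III-2: Ff|FF
⇒ F over [I-1,I-2,II-1,II-2,III-1,III-2,III-3,IV-1]: 12 consistent
M/I-1 aff ·: Mm|MM
M/I-2 un ·: mm
M/II-1 ? I-1×I-2: mm|Mm
M/II-2 aff ·: Mm|MM
M/III-1 ? II-2×II-1: mm|Mm|MM
M/III-2 aff ·: Mm|MM
M/III-3 aff II-2×II-1: Mm|MM
M/IV-1 aff III-1×III-2: Mm|MM
⇒ M over [I-1,I-2,II-1,II-2,III-1,III-2,III-3,IV-1]: 74 consistent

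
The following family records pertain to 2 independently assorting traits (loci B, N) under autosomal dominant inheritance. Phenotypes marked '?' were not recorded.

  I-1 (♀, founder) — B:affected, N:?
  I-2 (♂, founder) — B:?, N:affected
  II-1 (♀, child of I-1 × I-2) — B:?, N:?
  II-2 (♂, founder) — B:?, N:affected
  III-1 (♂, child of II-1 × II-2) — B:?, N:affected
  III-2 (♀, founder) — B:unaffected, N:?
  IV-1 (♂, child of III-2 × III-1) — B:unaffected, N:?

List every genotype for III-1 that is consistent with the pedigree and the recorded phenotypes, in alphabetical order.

III-1 ∈ {Bb NN, Bb Nn, bb NN, bb Nn}

B/I-1 aff ·: Bb|BB
B/I-2 ? ·: bb|Bb|BB
B/II-1 ? I-1×I-2: bb|Bb|BB
B/II-2 ? ·: bb|Bb|BB
B/III-1 ? II-1×II-2: bb|Bb
B/III-2 un ·: bb
B/IV-1 un III-2×III-1: bb
⇒ B over [I-1,I-2,II-1,II-2,III-1,III-2,IV-1]: 41 consistent
N/I-1 ? ·: nn|Nn|NN
N/I-2 aff ·: Nn|NN
N/II-1 ? I-1×I-2: nn|Nn|NN
N/II-2 aff ·: Nn|NN
N/III-1 aff II-1×II-2: Nn|NN
N/III-2 ? ·: nn|Nn|NN
N/IV-1 ? III-2×III-1: nn|Nn|NN
⇒ N over [I-1,I-2,II-1,II-2,III-1,III-2,IV-1]: 198 consistent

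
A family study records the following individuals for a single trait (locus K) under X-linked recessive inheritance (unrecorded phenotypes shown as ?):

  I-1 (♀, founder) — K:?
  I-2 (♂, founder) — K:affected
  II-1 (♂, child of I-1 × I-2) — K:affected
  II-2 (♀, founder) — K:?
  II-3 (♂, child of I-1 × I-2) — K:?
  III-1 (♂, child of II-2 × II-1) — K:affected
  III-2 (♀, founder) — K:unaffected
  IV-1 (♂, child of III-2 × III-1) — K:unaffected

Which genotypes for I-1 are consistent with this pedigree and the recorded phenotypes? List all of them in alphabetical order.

I-1 ∈ {X^KX^k, X^kX^k}

K/I-1 ? ·: X^KX^k|X^kX^k
K/I-2 aff ·: X^kY
K/II-1 aff I-1×I-2: X^kY
K/II-2 ? ·: X^KX^k|X^kX^k
K/II-3 ? I-1×I-2: X^KY|X^kY
K/III-1 aff II-2×II-1: X^kY
K/III-2 un ·: X^KX^K|X^KX^k
K/IV-1 un III-2×III-1: X^KY
⇒ K over [I-1,I-2,II-1,II-2,II-3,III-1,III-2,IV-1]: 12 consistent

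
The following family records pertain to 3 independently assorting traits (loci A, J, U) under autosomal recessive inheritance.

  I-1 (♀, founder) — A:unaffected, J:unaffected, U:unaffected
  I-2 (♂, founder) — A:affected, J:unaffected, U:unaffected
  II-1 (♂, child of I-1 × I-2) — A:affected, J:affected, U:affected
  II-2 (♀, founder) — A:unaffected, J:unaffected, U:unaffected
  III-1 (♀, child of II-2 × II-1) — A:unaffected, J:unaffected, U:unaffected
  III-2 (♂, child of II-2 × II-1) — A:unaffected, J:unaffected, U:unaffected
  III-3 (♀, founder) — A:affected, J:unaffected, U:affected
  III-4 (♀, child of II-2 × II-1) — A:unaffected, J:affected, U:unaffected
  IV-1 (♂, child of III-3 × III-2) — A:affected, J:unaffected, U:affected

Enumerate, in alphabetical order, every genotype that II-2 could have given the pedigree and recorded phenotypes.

II-2 ∈ {AA Jj UU, AA Jj Uu, Aa Jj UU, Aa Jj Uu}

A/I-1 un ·: Aa
A/I-2 aff ·: aa
A/II-1 aff I-1×I-2: aa
A/II-2 un ·: AA|Aa
A/III-1 un II-2×II-1: Aa
A/III-2 un II-2×II-1: Aa
A/III-3 aff ·: aa
A/III-4 un II-2×II-1: Aa
A/IV-1 aff III-3×III-2: aa
⇒ A over [I-1,I-2,II-1,II-2,III-1,III-2,III-3,III-4,IV-1]: 2 consistent
J/I-1 un ·: Jj
J/I-2 un ·: Jj
J/II-1 aff I-1×I-2: jj
J/II-2 un ·: Jj
J/III-1 un II-2×II-1: Jj
J/III-2 un II-2×II-1: Jj
J/III-3 un ·: JJ|Jj
J/III-4 aff II-2×II-1: jj
J/IV-1 un III-3×III-2: JJ|Jj
⇒ J over [I-1,I-2,II-1,II-2,III-1,III-2,III-3,III-4,IV-1]: 4 consistent
U/I-1 un ·: Uu
U/I-2 un ·: Uu
U/II-1 aff I-1×I-2: uu
U/II-2 un ·: UU|Uu
U/III-1 un II-2×II-1: Uu
U/III-2 un II-2×II-1: Uu
U/III-3 aff ·: uu
U/III-4 un II-2×II-1: Uu
U/IV-1 aff III-3×III-2: uu
⇒ U over [I-1,I-2,II-1,II-2,III-1,III-2,III-3,III-4,IV-1]: 2 consistent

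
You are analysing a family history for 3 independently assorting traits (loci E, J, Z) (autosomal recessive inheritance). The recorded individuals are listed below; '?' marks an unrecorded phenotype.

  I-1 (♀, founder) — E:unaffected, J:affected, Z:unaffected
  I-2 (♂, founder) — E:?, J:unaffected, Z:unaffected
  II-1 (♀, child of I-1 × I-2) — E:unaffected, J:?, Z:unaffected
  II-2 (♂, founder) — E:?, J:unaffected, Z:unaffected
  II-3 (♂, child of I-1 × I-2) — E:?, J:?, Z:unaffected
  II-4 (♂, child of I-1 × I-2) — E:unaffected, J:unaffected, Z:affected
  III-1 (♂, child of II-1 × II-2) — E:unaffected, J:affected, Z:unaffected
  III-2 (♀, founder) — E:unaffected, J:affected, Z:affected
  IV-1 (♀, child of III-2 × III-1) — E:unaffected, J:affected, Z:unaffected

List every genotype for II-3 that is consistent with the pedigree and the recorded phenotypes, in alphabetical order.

II-3 ∈ {EE Jj ZZ, EE Jj Zz, EE jj ZZ, EE jj Zz, Ee Jj ZZ, Ee Jj Zz, Ee jj ZZ, Ee jj Zz, ee Jj ZZ, ee Jj Zz, ee jj ZZ, ee jj Zz}

E/I-1 un ·: EE|Ee
E/I-2 ? ·: EE|Ee|ee
E/II-1 un I-1×I-2: EE|Ee
E/II-2 ? ·: EE|Ee|ee
E/II-3 ? I-1×I-2: EE|Ee|ee
E/II-4 un I-1×I-2: EE|Ee
E/III-1 un II-1×II-2: EE|Ee
E/III-2 un ·: EE|Ee
E/IV-1 un III-2×III-1: EE|Ee
⇒ E over [I-1,I-2,II-1,II-2,II-3,II-4,III-1,III-2,IV-1]: 516 consistent
J/I-1 aff ·: jj
J/I-2 un ·: JJ|Jj
J/II-1 ? I-1×I-2: Jj|jj
J/II-2 un ·: Jj
J/II-3 ? I-1×I-2: Jj|jj
J/II-4 un I-1×I-2: Jj
J/III-1 aff II-1×II-2: jj
J/III-2 aff ·: jj
J/IV-1 aff III-2×III-1: jj
⇒ J over [I-1,I-2,II-1,II-2,II-3,II-4,III-1,III-2,IV-1]: 5 consistent
Z/I-1 un ·: Zz
Z/I-2 un ·: Zz
Z/II-1 un I-1×I-2: ZZ|Zz
Z/II-2 un ·: ZZ|Zz
Z/II-3 un I-1×I-2: ZZ|Zz
Z/II-4 aff I-1×I-2: zz
Z/III-1 un II-1×II-2: ZZ|Zz
Z/III-2 aff ·: zz
Z/IV-1 un III-2×III-1: Zz
⇒ Z over [I-1,I-2,II-1,II-2,II-3,II-4,III-1,III-2,IV-1]: 14 consistent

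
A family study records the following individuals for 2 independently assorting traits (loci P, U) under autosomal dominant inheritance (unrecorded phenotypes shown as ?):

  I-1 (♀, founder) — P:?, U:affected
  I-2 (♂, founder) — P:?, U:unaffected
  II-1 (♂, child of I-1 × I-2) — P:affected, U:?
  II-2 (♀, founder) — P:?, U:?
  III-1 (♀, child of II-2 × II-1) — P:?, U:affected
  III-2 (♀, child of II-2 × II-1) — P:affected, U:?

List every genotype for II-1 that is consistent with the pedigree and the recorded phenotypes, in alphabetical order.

P/I-1 ? ·: pp|Pp|PP
P/I-2 ? ·: pp|Pp|PP
P/II-1 aff I-1×I-2: Pp|PP
P/II-2 ? ·: pp|Pp|PP
P/III-1 ? II-2×II-1: pp|Pp|PP
P/III-2 aff II-2×II-1: Pp|PP
⇒ P over [I-1,I-2,II-1,II-2,III-1,III-2]: 108 consistent
U/I-1 aff ·: Uu|UU
U/I-2 un ·: uu
U/II-1 ? I-1×I-2: uu|Uu
U/II-2 ? ·: uu|Uu|UU
U/III-1 aff II-2×II-1: Uu|UU
U/III-2 ? II-2×II-1: uu|Uu|UU
⇒ U over [I-1,I-2,II-1,II-2,III-1,III-2]: 27 consistent

II-1 ∈ {PP Uu, PP uu, Pp Uu, Pp uu}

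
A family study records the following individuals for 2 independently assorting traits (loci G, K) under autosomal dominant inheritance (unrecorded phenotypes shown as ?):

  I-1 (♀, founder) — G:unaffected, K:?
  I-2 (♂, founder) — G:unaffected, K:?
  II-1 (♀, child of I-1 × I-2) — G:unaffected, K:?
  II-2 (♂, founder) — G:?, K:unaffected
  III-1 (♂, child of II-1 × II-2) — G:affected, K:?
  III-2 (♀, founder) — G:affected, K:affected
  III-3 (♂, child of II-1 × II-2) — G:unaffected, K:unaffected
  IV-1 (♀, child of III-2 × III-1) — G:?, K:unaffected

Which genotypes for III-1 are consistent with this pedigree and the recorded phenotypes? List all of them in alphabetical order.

G/I-1 un ·: gg
G/I-2 un ·: gg
G/II-1 un I-1×I-2: gg
G/II-2 ? ·: Gg
G/III-1 aff II-1×II-2: Gg
G/III-2 aff ·: Gg|GG
G/III-3 un II-1×II-2: gg
G/IV-1 ? III-2×III-1: gg|Gg|GG
⇒ G over [I-1,I-2,II-1,II-2,III-1,III-2,III-3,IV-1]: 5 consistent
K/I-1 ? ·: kk|Kk|KK
K/I-2 ? ·: kk|Kk|KK
K/II-1 ? I-1×I-2: kk|Kk
K/II-2 un ·: kk
K/III-1 ? II-1×II-2: kk|Kk
K/III-2 aff ·: Kk
K/III-3 un II-1×II-2: kk
K/IV-1 un III-2×III-1: kk
⇒ K over [I-1,I-2,II-1,II-2,III-1,III-2,III-3,IV-1]: 18 consistent

III-1 ∈ {Gg Kk, Gg kk}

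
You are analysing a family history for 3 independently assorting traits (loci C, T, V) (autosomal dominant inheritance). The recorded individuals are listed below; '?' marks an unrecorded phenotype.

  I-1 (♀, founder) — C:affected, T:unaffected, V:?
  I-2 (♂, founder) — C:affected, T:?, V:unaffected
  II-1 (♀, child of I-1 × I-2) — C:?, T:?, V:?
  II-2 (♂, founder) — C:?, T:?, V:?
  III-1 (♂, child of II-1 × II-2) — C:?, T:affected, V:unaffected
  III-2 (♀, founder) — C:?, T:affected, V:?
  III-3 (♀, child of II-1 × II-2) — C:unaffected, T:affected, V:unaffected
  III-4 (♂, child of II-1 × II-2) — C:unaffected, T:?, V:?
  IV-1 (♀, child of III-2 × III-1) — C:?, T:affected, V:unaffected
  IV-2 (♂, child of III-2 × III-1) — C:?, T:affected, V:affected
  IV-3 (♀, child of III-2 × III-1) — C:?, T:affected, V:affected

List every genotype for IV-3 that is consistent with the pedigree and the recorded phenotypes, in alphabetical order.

C/I-1 aff ·: Cc|CC
C/I-2 aff ·: Cc|CC
C/II-1 ? I-1×I-2: cc|Cc
C/II-2 ? ·: cc|Cc
C/III-1 ? II-1×II-2: cc|Cc|CC
C/III-2 ? ·: cc|Cc|CC
C/III-3 un II-1×II-2: cc
C/III-4 un II-1×II-2: cc
C/IV-1 ? III-2×III-1: cc|Cc|CC
C/IV-2 ? III-2×III-1: cc|Cc|CC
C/IV-3 ? III-2×III-1: cc|Cc|CC
⇒ C over [I-1,I-2,II-1,II-2,III-1,III-2,III-3,III-4,IV-1,IV-2,IV-3]: 411 consistent
T/I-1 un ·: tt
T/I-2 ? ·: tt|Tt|TT
T/II-1 ? I-1×I-2: tt|Tt
T/II-2 ? ·: tt|Tt|TT
T/III-1 aff II-1×II-2: Tt|TT
T/III-2 aff ·: Tt|TT
T/III-3 aff II-1×II-2: Tt|TT
T/III-4 ? II-1×II-2: tt|Tt|TT
T/IV-1 aff III-2×III-1: Tt|TT
T/IV-2 aff III-2×III-1: Tt|TT
T/IV-3 aff III-2×III-1: Tt|TT
⇒ T over [I-1,I-2,II-1,II-2,III-1,III-2,III-3,III-4,IV-1,IV-2,IV-3]: 660 consistent
V/I-1 ? ·: vv|Vv|VV
V/I-2 un ·: vv
V/II-1 ? I-1×I-2: vv|Vv
V/II-2 ? ·: vv|Vv
V/III-1 un II-1×II-2: vv
V/III-2 ? ·: Vv
V/III-3 un II-1×II-2: vv
V/III-4 ? II-1×II-2: vv|Vv|VV
V/IV-1 un III-2×III-1: vv
V/IV-2 aff III-2×III-1: Vv
V/IV-3 aff III-2×III-1: Vv
⇒ V over [I-1,I-2,II-1,II-2,III-1,III-2,III-3,III-4,IV-1,IV-2,IV-3]: 16 consistent

IV-3 ∈ {CC TT Vv, CC Tt Vv, Cc TT Vv, Cc Tt Vv, cc TT Vv, cc Tt Vv}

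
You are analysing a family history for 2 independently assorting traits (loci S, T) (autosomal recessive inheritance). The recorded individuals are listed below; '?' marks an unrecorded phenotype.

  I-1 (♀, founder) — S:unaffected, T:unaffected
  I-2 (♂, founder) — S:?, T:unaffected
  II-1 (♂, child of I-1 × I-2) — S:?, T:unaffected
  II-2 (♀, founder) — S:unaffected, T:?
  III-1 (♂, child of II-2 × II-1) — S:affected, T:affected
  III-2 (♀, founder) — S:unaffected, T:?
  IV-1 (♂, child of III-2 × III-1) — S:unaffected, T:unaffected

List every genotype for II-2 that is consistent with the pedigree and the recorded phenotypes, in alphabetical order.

S/I-1 un ·: SS|Ss
S/I-2 ? ·: SS|Ss|ss
S/II-1 ? I-1×I-2: Ss|ss
S/II-2 un ·: Ss
S/III-1 aff II-2×II-1: ss
S/III-2 un ·: SS|Ss
S/IV-1 un III-2×III-1: Ss
⇒ S over [I-1,I-2,II-1,II-2,III-1,III-2,IV-1]: 14 consistent
T/I-1 un ·: TT|Tt
T/I-2 un ·: TT|Tt
T/II-1 un I-1×I-2: Tt
T/II-2 ? ·: Tt|tt
T/III-1 aff II-2×II-1: tt
T/III-2 ? ·: TT|Tt
T/IV-1 un III-2×III-1: Tt
⇒ T over [I-1,I-2,II-1,II-2,III-1,III-2,IV-1]: 12 consistent

II-2 ∈ {Ss Tt, Ss tt}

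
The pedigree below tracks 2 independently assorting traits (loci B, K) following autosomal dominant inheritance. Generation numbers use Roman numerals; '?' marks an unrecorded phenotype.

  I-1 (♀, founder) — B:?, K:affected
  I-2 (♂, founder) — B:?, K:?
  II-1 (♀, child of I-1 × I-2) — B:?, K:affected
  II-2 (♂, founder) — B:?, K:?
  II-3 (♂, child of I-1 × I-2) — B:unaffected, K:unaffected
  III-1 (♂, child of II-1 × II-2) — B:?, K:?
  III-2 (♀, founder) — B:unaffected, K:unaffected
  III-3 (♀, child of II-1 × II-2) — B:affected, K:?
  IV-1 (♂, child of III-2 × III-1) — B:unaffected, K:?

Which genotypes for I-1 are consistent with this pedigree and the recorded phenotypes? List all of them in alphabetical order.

B/I-1 ? ·: bb|Bb
B/I-2 ? ·: bb|Bb
B/II-1 ? I-1×I-2: bb|Bb|BB
B/II-2 ? ·: bb|Bb|BB
B/II-3 un I-1×I-2: bb
B/III-1 ? II-1×II-2: bb|Bb
B/III-2 un ·: bb
B/III-3 aff II-1×II-2: Bb|BB
B/IV-1 un III-2×III-1: bb
⇒ B over [I-1,I-2,II-1,II-2,II-3,III-1,III-2,III-3,IV-1]: 39 consistent
K/I-1 aff ·: Kk
K/I-2 ? ·: kk|Kk
K/II-1 aff I-1×I-2: Kk|KK
K/II-2 ? ·: kk|Kk|KK
K/II-3 un I-1×I-2: kk
K/III-1 ? II-1×II-2: kk|Kk|KK
K/III-2 un ·: kk
K/III-3 ? II-1×II-2: kk|Kk|KK
K/IV-1 ? III-2×III-1: kk|Kk
⇒ K over [I-1,I-2,II-1,II-2,II-3,III-1,III-2,III-3,IV-1]: 57 consistent

I-1 ∈ {Bb Kk, bb Kk}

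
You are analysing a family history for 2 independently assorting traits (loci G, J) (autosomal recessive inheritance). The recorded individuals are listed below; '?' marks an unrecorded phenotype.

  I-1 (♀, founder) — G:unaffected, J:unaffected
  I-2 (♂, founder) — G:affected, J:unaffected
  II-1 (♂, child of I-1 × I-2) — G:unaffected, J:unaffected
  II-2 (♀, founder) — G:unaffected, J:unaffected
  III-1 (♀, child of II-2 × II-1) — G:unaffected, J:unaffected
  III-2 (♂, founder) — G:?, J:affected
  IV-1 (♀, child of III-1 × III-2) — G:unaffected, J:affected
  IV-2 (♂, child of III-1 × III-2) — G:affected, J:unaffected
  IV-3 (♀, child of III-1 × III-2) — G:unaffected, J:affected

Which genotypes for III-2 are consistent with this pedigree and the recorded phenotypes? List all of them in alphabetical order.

III-2 ∈ {Gg jj, gg jj}

G/I-1 un ·: GG|Gg
G/I-2 aff ·: gg
G/II-1 un I-1×I-2: Gg
G/II-2 un ·: GG|Gg
G/III-1 un II-2×II-1: Gg
G/III-2 ? ·: Gg|gg
G/IV-1 un III-1×III-2: GG|Gg
G/IV-2 aff III-1×III-2: gg
G/IV-3 un III-1×III-2: GG|Gg
⇒ G over [I-1,I-2,II-1,II-2,III-1,III-2,IV-1,IV-2,IV-3]: 20 consistent
J/I-1 un ·: JJ|Jj
J/I-2 un ·: JJ|Jj
J/II-1 un I-1×I-2: JJ|Jj
J/II-2 un ·: JJ|Jj
J/III-1 un II-2×II-1: Jj
J/III-2 aff ·: jj
J/IV-1 aff III-1×III-2: jj
J/IV-2 un III-1×III-2: Jj
J/IV-3 aff III-1×III-2: jj
⇒ J over [I-1,I-2,II-1,II-2,III-1,III-2,IV-1,IV-2,IV-3]: 10 consistent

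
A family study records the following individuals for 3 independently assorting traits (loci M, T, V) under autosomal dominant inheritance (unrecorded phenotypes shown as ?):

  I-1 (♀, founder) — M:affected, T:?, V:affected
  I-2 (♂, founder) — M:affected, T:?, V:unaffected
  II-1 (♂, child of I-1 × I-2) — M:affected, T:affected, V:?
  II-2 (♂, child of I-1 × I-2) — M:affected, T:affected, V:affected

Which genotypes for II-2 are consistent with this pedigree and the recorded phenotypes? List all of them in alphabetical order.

II-2 ∈ {MM TT Vv, MM Tt Vv, Mm TT Vv, Mm Tt Vv}

M/I-1 aff ·: Mm|MM
M/I-2 aff ·: Mm|MM
M/II-1 aff I-1×I-2: Mm|MM
M/II-2 aff I-1×I-2: Mm|MM
⇒ M over [I-1,I-2,II-1,II-2]: 13 consistent
T/I-1 ? ·: tt|Tt|TT
T/I-2 ? ·: tt|Tt|TT
T/II-1 aff I-1×I-2: Tt|TT
T/II-2 aff I-1×I-2: Tt|TT
⇒ T over [I-1,I-2,II-1,II-2]: 17 consistent
V/I-1 aff ·: Vv|VV
V/I-2 un ·: vv
V/II-1 ? I-1×I-2: vv|Vv
V/II-2 aff I-1×I-2: Vv
⇒ V over [I-1,I-2,II-1,II-2]: 3 consistent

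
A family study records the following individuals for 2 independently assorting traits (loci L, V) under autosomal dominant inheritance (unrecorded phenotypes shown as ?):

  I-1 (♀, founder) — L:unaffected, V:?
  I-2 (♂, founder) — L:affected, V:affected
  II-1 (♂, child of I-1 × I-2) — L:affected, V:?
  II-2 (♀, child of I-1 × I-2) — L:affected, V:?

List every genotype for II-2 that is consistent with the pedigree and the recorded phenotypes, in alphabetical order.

II-2 ∈ {Ll VV, Ll Vv, Ll vv}

L/I-1 un ·: ll
L/I-2 aff ·: Ll|LL
L/II-1 aff I-1×I-2: Ll
L/II-2 aff I-1×I-2: Ll
⇒ L over [I-1,I-2,II-1,II-2]: 2 consistent
V/I-1 ? ·: vv|Vv|VV
V/I-2 aff ·: Vv|VV
V/II-1 ? I-1×I-2: vv|Vv|VV
V/II-2 ? I-1×I-2: vv|Vv|VV
⇒ V over [I-1,I-2,II-1,II-2]: 23 consistent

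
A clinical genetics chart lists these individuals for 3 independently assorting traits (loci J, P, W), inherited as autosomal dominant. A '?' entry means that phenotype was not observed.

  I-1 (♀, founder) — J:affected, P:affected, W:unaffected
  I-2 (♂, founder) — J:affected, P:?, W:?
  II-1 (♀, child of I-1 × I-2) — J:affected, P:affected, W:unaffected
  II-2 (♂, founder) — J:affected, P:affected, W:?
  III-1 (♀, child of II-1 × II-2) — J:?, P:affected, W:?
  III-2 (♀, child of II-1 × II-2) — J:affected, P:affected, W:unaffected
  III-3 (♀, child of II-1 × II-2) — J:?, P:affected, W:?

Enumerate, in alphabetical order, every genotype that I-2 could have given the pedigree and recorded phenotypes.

I-2 ∈ {JJ PP Ww, JJ PP ww, JJ Pp Ww, JJ Pp ww, JJ pp Ww, JJ pp ww, Jj PP Ww, Jj PP ww, Jj Pp Ww, Jj Pp ww, Jj pp Ww, Jj pp ww}

J/I-1 aff ·: Jj|JJ
J/I-2 aff ·: Jj|JJ
J/II-1 aff I-1×I-2: Jj|JJ
J/II-2 aff ·: Jj|JJ
J/III-1 ? II-1×II-2: jj|Jj|JJ
J/III-2 aff II-1×II-2: Jj|JJ
J/III-3 ? II-1×II-2: jj|Jj|JJ
⇒ J over [I-1,I-2,II-1,II-2,III-1,III-2,III-3]: 114 consistent
P/I-1 aff ·: Pp|PP
P/I-2 ? ·: pp|Pp|PP
P/II-1 aff I-1×I-2: Pp|PP
P/II-2 aff ·: Pp|PP
P/III-1 aff II-1×II-2: Pp|PP
P/III-2 aff II-1×II-2: Pp|PP
P/III-3 aff II-1×II-2: Pp|PP
⇒ P over [I-1,I-2,II-1,II-2,III-1,III-2,III-3]: 116 consistent
W/I-1 un ·: ww
W/I-2 ? ·: ww|Ww
W/II-1 un I-1×I-2: ww
W/II-2 ? ·: ww|Ww
W/III-1 ? II-1×II-2: ww|Ww
W/III-2 un II-1×II-2: ww
W/III-3 ? II-1×II-2: ww|Ww
⇒ W over [I-1,I-2,II-1,II-2,III-1,III-2,III-3]: 10 consistent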